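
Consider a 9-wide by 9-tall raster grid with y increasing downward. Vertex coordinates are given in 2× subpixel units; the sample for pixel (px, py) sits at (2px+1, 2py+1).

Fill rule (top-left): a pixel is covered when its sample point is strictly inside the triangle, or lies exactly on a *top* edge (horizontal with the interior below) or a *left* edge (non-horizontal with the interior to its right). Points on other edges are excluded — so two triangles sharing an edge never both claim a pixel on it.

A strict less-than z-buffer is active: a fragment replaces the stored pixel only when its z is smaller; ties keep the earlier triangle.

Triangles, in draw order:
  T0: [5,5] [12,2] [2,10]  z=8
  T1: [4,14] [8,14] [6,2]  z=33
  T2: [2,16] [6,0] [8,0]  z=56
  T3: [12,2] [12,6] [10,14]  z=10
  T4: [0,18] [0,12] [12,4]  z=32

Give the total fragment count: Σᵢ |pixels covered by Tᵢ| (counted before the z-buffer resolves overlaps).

T0:
  2·area = 26
  edge (5, 5)→(12, 2): d=(7,-3) top-left  bias=+0
  edge (12, 2)→(2, 10): d=(-10,8) right/bottom  bias=-1
  edge (2, 10)→(5, 5): d=(3,-5) top-left  bias=+0
    (2,2)@(5, 5): e=[0,26,0] → X  [on edge]
    (3,2)@(7, 5): e=[6,10,10] → X
    (4,2)@(9, 5): e=[12,-6,20] → .
    (2,3)@(5, 7): e=[14,6,6] → X
    (3,3)@(7, 7): e=[20,-10,16] → .
    (1,4)@(3, 9): e=[22,2,2] → X
    (2,4)@(5, 9): e=[28,-14,12] → .
    (1,5)@(3, 11): e=[36,-18,8] → .
  covered (4 px):
    . . . . . . . . .
    . . . . . . . . .
    . . X X . . . . .
    . . X . . . . . .
    . X . . . . . . .
    . . . . . . . . .
    . . . . . . . . .
    . . . . . . . . .
    . . . . . . . . .
T1:
  2·area = 48  (B↔C swapped to make it positive)
  edge (4, 14)→(6, 2): d=(2,-12) top-left  bias=+0
  edge (6, 2)→(8, 14): d=(2,12) right/bottom  bias=-1
  edge (8, 14)→(4, 14): d=(-4,0) right/bottom  bias=-1
    (2,4)@(5, 9): e=[2,26,20] → X
    (3,4)@(7, 9): e=[26,2,20] → X
    (4,4)@(9, 9): e=[50,-22,20] → .
    (2,5)@(5, 11): e=[6,30,12] → X
    (4,5)@(9, 11): e=[54,-18,12] → .
    (2,6)@(5, 13): e=[10,34,4] → X
    (4,6)@(9, 13): e=[58,-14,4] → .
    (2,7)@(5, 15): e=[14,38,-4] → .
    (3,7)@(7, 15): e=[38,14,-4] → .
  covered (6 px):
    . . . . . . . . .
    . . . . . . . . .
    . . . . . . . . .
    . . . . . . . . .
    . . X X . . . . .
    . . X X . . . . .
    . . X X . . . . .
    . . . . . . . . .
    . . . . . . . . .
T2:
  2·area = 32
  edge (2, 16)→(6, 0): d=(4,-16) top-left  bias=+0
  edge (6, 0)→(8, 0): d=(2,0) top-left  bias=+0
  edge (8, 0)→(2, 16): d=(-6,16) right/bottom  bias=-1
    (3,0)@(7, 1): e=[20,2,10] → X
    (4,0)@(9, 1): e=[52,2,-22] → .
    (3,1)@(7, 3): e=[28,6,-2] → .
    (2,2)@(5, 5): e=[4,10,18] → X
    (3,2)@(7, 5): e=[36,10,-14] → .
    (2,3)@(5, 7): e=[12,14,6] → X
    (3,3)@(7, 7): e=[44,14,-26] → .
    (2,4)@(5, 9): e=[20,18,-6] → .
    (1,6)@(3, 13): e=[4,26,2] → X
    (2,6)@(5, 13): e=[36,26,-30] → .
    (1,7)@(3, 15): e=[12,30,-10] → .
  covered (4 px):
    . . . X . . . . .
    . . . . . . . . .
    . . X . . . . . .
    . . X . . . . . .
    . . . . . . . . .
    . . . . . . . . .
    . X . . . . . . .
    . . . . . . . . .
    . . . . . . . . .
T3:
  2·area = 8
  edge (12, 2)→(12, 6): d=(0,4) right/bottom  bias=-1
  edge (12, 6)→(10, 14): d=(-2,8) right/bottom  bias=-1
  edge (10, 14)→(12, 2): d=(2,-12) top-left  bias=+0
    (5,4)@(11, 9): e=[4,2,2] → X
    (6,4)@(13, 9): e=[-4,-14,26] → .
    (5,5)@(11, 11): e=[4,-2,6] → .
  covered (1 px):
    . . . . . . . . .
    . . . . . . . . .
    . . . . . . . . .
    . . . . . . . . .
    . . . . . X . . .
    . . . . . . . . .
    . . . . . . . . .
    . . . . . . . . .
    . . . . . . . . .
T4:
  2·area = 72
  edge (0, 18)→(0, 12): d=(0,-6) top-left  bias=+0
  edge (0, 12)→(12, 4): d=(12,-8) top-left  bias=+0
  edge (12, 4)→(0, 18): d=(-12,14) right/bottom  bias=-1
    (5,2)@(11, 5): e=[66,4,2] → X
    (6,2)@(13, 5): e=[78,20,-26] → .
    (4,3)@(9, 7): e=[54,12,6] → X
    (5,3)@(11, 7): e=[66,28,-22] → .
    (2,4)@(5, 9): e=[30,4,38] → X
    (3,4)@(7, 9): e=[42,20,10] → X
    (4,4)@(9, 9): e=[54,36,-18] → .
    (1,5)@(3, 11): e=[18,12,42] → X
    (3,5)@(7, 11): e=[42,44,-14] → .
    (0,6)@(1, 13): e=[6,20,46] → X
    (2,6)@(5, 13): e=[30,52,-10] → .
    (0,7)@(1, 15): e=[6,44,22] → X
  covered (9 px):
    . . . . . . . . .
    . . . . . . . . .
    . . . . . X . . .
    . . . . X . . . .
    . . X X . . . . .
    . X X . . . . . .
    X X . . . . . . .
    X . . . . . . . .
    . . . . . . . . .

Result: 24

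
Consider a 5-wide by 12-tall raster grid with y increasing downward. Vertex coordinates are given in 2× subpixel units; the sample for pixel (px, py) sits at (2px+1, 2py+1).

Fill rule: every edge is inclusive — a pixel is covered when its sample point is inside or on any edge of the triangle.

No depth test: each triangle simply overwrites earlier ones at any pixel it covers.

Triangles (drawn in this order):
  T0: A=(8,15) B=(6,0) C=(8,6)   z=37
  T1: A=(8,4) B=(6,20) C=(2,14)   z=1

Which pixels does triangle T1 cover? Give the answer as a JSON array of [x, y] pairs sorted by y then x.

T0:
  2·area = 18
  edge (8, 15)→(6, 0): d=(-2,-15) inclusive
  edge (6, 0)→(8, 6): d=(2,6) inclusive
  edge (8, 6)→(8, 15): d=(0,9) inclusive
    (3,1)@(7, 3): e=[9,0,9] → #  [on edge]
    (4,1)@(9, 3): e=[39,-12,-9] → ·
    (3,2)@(7, 5): e=[5,4,9] → #
    (4,2)@(9, 5): e=[35,-8,-9] → ·
    (3,3)@(7, 7): e=[1,8,9] → #
    (4,3)@(9, 7): e=[31,-4,-9] → ·
    (3,4)@(7, 9): e=[-3,12,9] → ·
    (4,4)@(9, 9): e=[27,0,-9] → ·  [on edge]
  covered (3 px):
    · · · · ·
    · · · # ·
    · · · # ·
    · · · # ·
    · · · · ·
    · · · · ·
    · · · · ·
    · · · · ·
    · · · · ·
    · · · · ·
    · · · · ·
    · · · · ·
T1:
  2·area = 76
  edge (8, 4)→(6, 20): d=(-2,16) inclusive
  edge (6, 20)→(2, 14): d=(-4,-6) inclusive
  edge (2, 14)→(8, 4): d=(6,-10) inclusive
    (3,3)@(7, 7): e=[10,58,8] → #
    (4,3)@(9, 7): e=[-22,70,28] → ·
    (2,4)@(5, 9): e=[38,38,0] → #  [on edge]
    (4,4)@(9, 9): e=[-26,62,40] → ·
    (2,5)@(5, 11): e=[34,30,12] → #
    (4,5)@(9, 11): e=[-30,54,52] → ·
    (1,6)@(3, 13): e=[62,10,4] → #
    (3,6)@(7, 13): e=[-2,34,44] → ·
    (1,7)@(3, 15): e=[58,2,16] → #
    (3,7)@(7, 15): e=[-6,26,56] → ·
    (1,8)@(3, 17): e=[54,-6,28] → ·
    (2,8)@(5, 17): e=[22,6,48] → #
  covered (10 px):
    · · · · ·
    · · · · ·
    · · · · ·
    · · · # ·
    · · # # ·
    · · # # ·
    · # # · ·
    · # # · ·
    · · # · ·
    · · · · ·
    · · · · ·
    · · · · ·

Final: [[3,3],[2,4],[3,4],[2,5],[3,5],[1,6],[2,6],[1,7],[2,7],[2,8]]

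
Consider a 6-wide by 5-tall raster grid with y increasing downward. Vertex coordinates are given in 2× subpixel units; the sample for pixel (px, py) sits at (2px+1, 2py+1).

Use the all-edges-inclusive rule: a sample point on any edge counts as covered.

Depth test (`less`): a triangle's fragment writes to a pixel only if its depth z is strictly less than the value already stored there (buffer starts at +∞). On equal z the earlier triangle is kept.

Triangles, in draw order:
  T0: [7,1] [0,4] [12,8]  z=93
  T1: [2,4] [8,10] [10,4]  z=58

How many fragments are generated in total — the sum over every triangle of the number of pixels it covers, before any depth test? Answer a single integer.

T0:
  2·area = 64  (B↔C swapped to make it positive)
  edge (7, 1)→(12, 8): d=(5,7) inclusive
  edge (12, 8)→(0, 4): d=(-12,-4) inclusive
  edge (0, 4)→(7, 1): d=(7,-3) inclusive
    (3,0)@(7, 1): e=[0,64,0] → #  [on edge]
    (4,0)@(9, 1): e=[-14,72,6] → ·
    (1,1)@(3, 3): e=[38,24,2] → #
    (2,1)@(5, 3): e=[24,32,8] → #
    (4,1)@(9, 3): e=[-4,48,20] → ·
    (1,2)@(3, 5): e=[48,0,16] → #  [on edge]
    (4,2)@(9, 5): e=[6,24,34] → #
    (5,2)@(11, 5): e=[-8,32,40] → ·
    (1,3)@(3, 7): e=[58,-24,30] → ·
    (2,3)@(5, 7): e=[44,-16,36] → ·
    (3,3)@(7, 7): e=[30,-8,42] → ·
    (4,3)@(9, 7): e=[16,0,48] → #  [on edge]
  covered (10 px):
    · · · # · ·
    · # # # · ·
    · # # # # ·
    · · · · # #
    · · · · · ·
T1:
  2·area = 48  (B↔C swapped to make it positive)
  edge (2, 4)→(10, 4): d=(8,0) inclusive
  edge (10, 4)→(8, 10): d=(-2,6) inclusive
  edge (8, 10)→(2, 4): d=(-6,-6) inclusive
    (5,0)@(11, 1): e=[-24,0,72] → ·  [on edge]
    (0,1)@(1, 3): e=[-8,56,0] → ·  [on edge]
    (1,2)@(3, 5): e=[8,40,0] → #  [on edge]
    (2,2)@(5, 5): e=[8,28,12] → #
    (3,2)@(7, 5): e=[8,16,24] → #
    (4,2)@(9, 5): e=[8,4,36] → #
    (5,2)@(11, 5): e=[8,-8,48] → ·
    (1,3)@(3, 7): e=[24,36,-12] → ·
    (2,3)@(5, 7): e=[24,24,0] → #  [on edge]
    (4,3)@(9, 7): e=[24,0,24] → #  [on edge]
    (5,3)@(11, 7): e=[24,-12,36] → ·
    (2,4)@(5, 9): e=[40,20,-12] → ·
    (3,4)@(7, 9): e=[40,8,0] → #  [on edge]
  covered (8 px):
    · · · · · ·
    · · · · · ·
    · # # # # ·
    · · # # # ·
    · · · # · ·

Result: 18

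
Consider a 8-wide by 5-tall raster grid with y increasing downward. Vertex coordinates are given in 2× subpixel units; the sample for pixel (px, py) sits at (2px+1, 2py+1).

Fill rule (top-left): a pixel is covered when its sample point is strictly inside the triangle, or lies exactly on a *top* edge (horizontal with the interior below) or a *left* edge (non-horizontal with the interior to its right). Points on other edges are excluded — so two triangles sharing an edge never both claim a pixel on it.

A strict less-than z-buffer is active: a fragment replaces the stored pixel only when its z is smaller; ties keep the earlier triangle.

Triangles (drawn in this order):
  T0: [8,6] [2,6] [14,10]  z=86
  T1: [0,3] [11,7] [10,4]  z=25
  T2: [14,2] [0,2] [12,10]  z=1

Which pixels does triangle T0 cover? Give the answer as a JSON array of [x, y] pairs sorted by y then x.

T0:
  2·area = 24  (B↔C swapped to make it positive)
  edge (8, 6)→(14, 10): d=(6,4) right/bottom  bias=-1
  edge (14, 10)→(2, 6): d=(-12,-4) top-left  bias=+0
  edge (2, 6)→(8, 6): d=(6,0) top-left  bias=+0
    (2,3)@(5, 7): e=[18,0,6] → X  [on edge]
    (3,3)@(7, 7): e=[10,8,6] → X
    (4,3)@(9, 7): e=[2,16,6] → X
    (5,3)@(11, 7): e=[-6,24,6] → .
    (2,4)@(5, 9): e=[30,-24,18] → .
    (3,4)@(7, 9): e=[22,-16,18] → .
    (4,4)@(9, 9): e=[14,-8,18] → .
    (5,4)@(11, 9): e=[6,0,18] → X  [on edge]
    (6,4)@(13, 9): e=[-2,8,18] → .
  covered (4 px):
    . . . . . . . .
    . . . . . . . .
    . . . . . . . .
    . . X X X . . .
    . . . . . X . .
T1:
  2·area = 29  (B↔C swapped to make it positive)
  edge (0, 3)→(10, 4): d=(10,1) right/bottom  bias=-1
  edge (10, 4)→(11, 7): d=(1,3) right/bottom  bias=-1
  edge (11, 7)→(0, 3): d=(-11,-4) top-left  bias=+0
    (4,0)@(9, 1): e=[-29,0,58] → .  [on edge]
    (3,2)@(7, 5): e=[13,10,6] → X
    (4,2)@(9, 5): e=[11,4,14] → X
    (5,2)@(11, 5): e=[9,-2,22] → .
    (3,3)@(7, 7): e=[33,12,-16] → .
    (4,3)@(9, 7): e=[31,6,-8] → .
    (5,3)@(11, 7): e=[29,0,0] → .  [on edge]
  covered (2 px):
    . . . . . . . .
    . . . . . . . .
    . . . X X . . .
    . . . . . . . .
    . . . . . . . .
T2:
  2·area = 112  (B↔C swapped to make it positive)
  edge (14, 2)→(12, 10): d=(-2,8) right/bottom  bias=-1
  edge (12, 10)→(0, 2): d=(-12,-8) top-left  bias=+0
  edge (0, 2)→(14, 2): d=(14,0) top-left  bias=+0
    (1,1)@(3, 3): e=[86,12,14] → X
    (2,1)@(5, 3): e=[70,28,14] → X
    (3,1)@(7, 3): e=[54,44,14] → X
    (4,1)@(9, 3): e=[38,60,14] → X
    (5,1)@(11, 3): e=[22,76,14] → X
    (6,1)@(13, 3): e=[6,92,14] → X
    (7,1)@(15, 3): e=[-10,108,14] → .
    (1,2)@(3, 5): e=[82,-12,42] → .
    (2,2)@(5, 5): e=[66,4,42] → X
    (7,2)@(15, 5): e=[-14,84,42] → .
    (2,3)@(5, 7): e=[62,-20,70] → .
    (3,3)@(7, 7): e=[46,-4,70] → .
  covered (14 px):
    . . . . . . . .
    . X X X X X X .
    . . X X X X X .
    . . . . X X . .
    . . . . . X . .

Result: [[2,3],[3,3],[4,3],[5,4]]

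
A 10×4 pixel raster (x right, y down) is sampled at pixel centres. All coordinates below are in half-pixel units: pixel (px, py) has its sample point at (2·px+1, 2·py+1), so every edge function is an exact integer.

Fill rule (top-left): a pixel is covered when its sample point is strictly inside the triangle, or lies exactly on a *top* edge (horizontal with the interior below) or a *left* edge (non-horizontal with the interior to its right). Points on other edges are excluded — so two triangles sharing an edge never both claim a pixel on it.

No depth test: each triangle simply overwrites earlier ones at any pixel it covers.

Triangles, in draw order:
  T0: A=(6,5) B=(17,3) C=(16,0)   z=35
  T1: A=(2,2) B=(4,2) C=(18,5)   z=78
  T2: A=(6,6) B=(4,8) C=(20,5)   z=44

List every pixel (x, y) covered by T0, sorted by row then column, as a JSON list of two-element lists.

T0:
  2·area = 35  (B↔C swapped to make it positive)
  edge (6, 5)→(16, 0): d=(10,-5) top-left  bias=+0
  edge (16, 0)→(17, 3): d=(1,3) right/bottom  bias=-1
  edge (17, 3)→(6, 5): d=(-11,2) right/bottom  bias=-1
    (7,0)@(15, 1): e=[5,4,26] → #
    (8,0)@(17, 1): e=[15,-2,22] → ·
    (5,1)@(11, 3): e=[5,18,12] → #
    (6,1)@(13, 3): e=[15,12,8] → #
    (8,1)@(17, 3): e=[35,0,0] → ·  [on edge]
    (5,2)@(11, 5): e=[25,20,-10] → ·
    (6,2)@(13, 5): e=[35,14,-14] → ·
    (7,2)@(15, 5): e=[45,8,-18] → ·
  covered (4 px):
    · · · · · · · # · ·
    · · · · · # # # · ·
    · · · · · · · · · ·
    · · · · · · · · · ·
T1:
  2·area = 6
  edge (2, 2)→(4, 2): d=(2,0) top-left  bias=+0
  edge (4, 2)→(18, 5): d=(14,3) right/bottom  bias=-1
  edge (18, 5)→(2, 2): d=(-16,-3) top-left  bias=+0
  covered (0 px):
    · · · · · · · · · ·
    · · · · · · · · · ·
    · · · · · · · · · ·
    · · · · · · · · · ·
T2:
  2·area = 26  (B↔C swapped to make it positive)
  edge (6, 6)→(20, 5): d=(14,-1) top-left  bias=+0
  edge (20, 5)→(4, 8): d=(-16,3) right/bottom  bias=-1
  edge (4, 8)→(6, 6): d=(2,-2) top-left  bias=+0
    (5,0)@(11, 1): e=[-65,91,0] → ·  [on edge]
    (4,1)@(9, 3): e=[-39,65,0] → ·  [on edge]
    (3,2)@(7, 5): e=[-13,39,0] → ·  [on edge]
    (2,3)@(5, 7): e=[13,13,0] → #  [on edge]
    (3,3)@(7, 7): e=[15,7,4] → #
    (4,3)@(9, 7): e=[17,1,8] → #
    (5,3)@(11, 7): e=[19,-5,12] → ·
  covered (3 px):
    · · · · · · · · · ·
    · · · · · · · · · ·
    · · · · · · · · · ·
    · · # # # · · · · ·

Answer: [[7,0],[5,1],[6,1],[7,1]]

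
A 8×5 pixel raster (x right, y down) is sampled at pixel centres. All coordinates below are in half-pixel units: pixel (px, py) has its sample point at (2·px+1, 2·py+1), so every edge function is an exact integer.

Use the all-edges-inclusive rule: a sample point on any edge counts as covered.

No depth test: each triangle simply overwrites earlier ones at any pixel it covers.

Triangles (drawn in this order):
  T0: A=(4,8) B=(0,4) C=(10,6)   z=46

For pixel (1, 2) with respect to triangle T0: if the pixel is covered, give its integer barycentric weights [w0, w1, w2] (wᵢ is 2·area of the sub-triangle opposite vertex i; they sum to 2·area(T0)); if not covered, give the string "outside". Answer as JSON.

T0:
  2·area = 32
  edge (4, 8)→(0, 4): d=(-4,-4) inclusive
  edge (0, 4)→(10, 6): d=(10,2) inclusive
  edge (10, 6)→(4, 8): d=(-6,2) inclusive
    (0,2)@(1, 5): e=[0,8,24] → █  [on edge]
    (1,2)@(3, 5): e=[8,4,20] → █
    (2,2)@(5, 5): e=[16,0,16] → █  [on edge]
    (3,2)@(7, 5): e=[24,-4,12] → ·
    (6,2)@(13, 5): e=[48,-16,0] → ·  [on edge]
    (0,3)@(1, 7): e=[-8,28,12] → ·
    (1,3)@(3, 7): e=[0,24,8] → █  [on edge]
    (3,3)@(7, 7): e=[16,16,0] → █  [on edge]
    (4,3)@(9, 7): e=[24,12,-4] → ·
    (7,3)@(15, 7): e=[48,0,-16] → ·  [on edge]
    (0,4)@(1, 9): e=[-16,48,0] → ·  [on edge]
    (1,4)@(3, 9): e=[-8,44,-4] → ·
    (2,4)@(5, 9): e=[0,40,-8] → ·  [on edge]
  covered (6 px):
    · · · · · · · ·
    · · · · · · · ·
    █ █ █ · · · · ·
    · █ █ █ · · · ·
    · · · · · · · ·

Answer: [4,20,8]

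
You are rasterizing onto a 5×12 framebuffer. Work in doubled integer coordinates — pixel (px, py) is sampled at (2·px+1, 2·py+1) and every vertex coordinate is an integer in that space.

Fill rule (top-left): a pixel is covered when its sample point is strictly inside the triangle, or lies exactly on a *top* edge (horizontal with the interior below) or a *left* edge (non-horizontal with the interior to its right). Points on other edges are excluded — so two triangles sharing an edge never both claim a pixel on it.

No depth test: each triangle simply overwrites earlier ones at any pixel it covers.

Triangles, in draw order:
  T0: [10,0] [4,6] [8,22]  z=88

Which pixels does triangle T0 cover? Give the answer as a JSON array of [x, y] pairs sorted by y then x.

T0:
  2·area = 120  (B↔C swapped to make it positive)
  edge (10, 0)→(8, 22): d=(-2,22) right/bottom  bias=-1
  edge (8, 22)→(4, 6): d=(-4,-16) top-left  bias=+0
  edge (4, 6)→(10, 0): d=(6,-6) top-left  bias=+0
    (4,0)@(9, 1): e=[20,100,0] → #  [on edge]
    (3,1)@(7, 3): e=[60,60,0] → #  [on edge]
    (2,2)@(5, 5): e=[100,20,0] → #  [on edge]
    (1,3)@(3, 7): e=[140,-20,0] → ·  [on edge]
    (2,3)@(5, 7): e=[96,12,12] → #
    (0,4)@(1, 9): e=[180,-60,0] → ·  [on edge]
    (2,4)@(5, 9): e=[92,4,24] → #
    (2,5)@(5, 11): e=[88,-4,36] → ·
    (3,5)@(7, 11): e=[44,28,48] → #
    (4,5)@(9, 11): e=[0,60,60] → ·  [on edge]
    (3,6)@(7, 13): e=[40,20,60] → #
    (4,6)@(9, 13): e=[-4,52,72] → ·
  covered (16 px):
    · · · · #
    · · · # #
    · · # # #
    · · # # #
    · · # # #
    · · · # ·
    · · · # ·
    · · · # ·
    · · · # ·
    · · · · ·
    · · · · ·
    · · · · ·

Answer: [[4,0],[3,1],[4,1],[2,2],[3,2],[4,2],[2,3],[3,3],[4,3],[2,4],[3,4],[4,4],[3,5],[3,6],[3,7],[3,8]]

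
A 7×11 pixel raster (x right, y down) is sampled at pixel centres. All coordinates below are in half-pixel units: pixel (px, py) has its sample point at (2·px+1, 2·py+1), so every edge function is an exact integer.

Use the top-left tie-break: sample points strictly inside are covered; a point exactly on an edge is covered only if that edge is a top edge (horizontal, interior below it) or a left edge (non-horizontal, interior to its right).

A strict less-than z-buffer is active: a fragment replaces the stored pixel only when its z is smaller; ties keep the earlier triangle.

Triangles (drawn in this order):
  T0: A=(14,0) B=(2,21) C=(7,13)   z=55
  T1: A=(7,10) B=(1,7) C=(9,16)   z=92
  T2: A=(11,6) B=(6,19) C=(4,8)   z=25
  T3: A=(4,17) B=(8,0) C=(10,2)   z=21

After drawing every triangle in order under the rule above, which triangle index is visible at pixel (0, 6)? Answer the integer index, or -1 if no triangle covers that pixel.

T0:
  2·area = 9  (B↔C swapped to make it positive)
  edge (14, 0)→(7, 13): d=(-7,13) right/bottom  bias=-1
  edge (7, 13)→(2, 21): d=(-5,8) right/bottom  bias=-1
  edge (2, 21)→(14, 0): d=(12,-21) top-left  bias=+0
    (4,4)@(9, 9): e=[2,4,3] → █
    (5,4)@(11, 9): e=[-24,-12,45] → ·
    (4,5)@(9, 11): e=[-12,-6,27] → ·
    (3,6)@(7, 13): e=[0,0,9] → ·  [on edge]
  covered (1 px):
    · · · · · · ·
    · · · · · · ·
    · · · · · · ·
    · · · · · · ·
    · · · · █ · ·
    · · · · · · ·
    · · · · · · ·
    · · · · · · ·
    · · · · · · ·
    · · · · · · ·
    · · · · · · ·
T1:
  2·area = 30  (B↔C swapped to make it positive)
  edge (7, 10)→(9, 16): d=(2,6) right/bottom  bias=-1
  edge (9, 16)→(1, 7): d=(-8,-9) top-left  bias=+0
  edge (1, 7)→(7, 10): d=(6,3) right/bottom  bias=-1
    (0,3)@(1, 7): e=[30,0,0] → ·  [on edge]
    (1,4)@(3, 9): e=[22,2,6] → █
    (2,4)@(5, 9): e=[10,20,0] → ·  [on edge]
    (1,5)@(3, 11): e=[26,-14,18] → ·
    (2,5)@(5, 11): e=[14,4,12] → █
    (3,5)@(7, 11): e=[2,22,6] → █
    (4,5)@(9, 11): e=[-10,40,0] → ·  [on edge]
    (2,6)@(5, 13): e=[18,-12,24] → ·
    (3,6)@(7, 13): e=[6,6,18] → █
    (4,6)@(9, 13): e=[-6,24,12] → ·
    (6,6)@(13, 13): e=[-30,60,0] → ·  [on edge]
    (3,7)@(7, 15): e=[10,-10,30] → ·
  covered (4 px):
    · · · · · · ·
    · · · · · · ·
    · · · · · · ·
    · · · · · · ·
    · █ · · · · ·
    · · █ █ · · ·
    · · · █ · · ·
    · · · · · · ·
    · · · · · · ·
    · · · · · · ·
    · · · · · · ·
T2:
  2·area = 81
  edge (11, 6)→(6, 19): d=(-5,13) right/bottom  bias=-1
  edge (6, 19)→(4, 8): d=(-2,-11) top-left  bias=+0
  edge (4, 8)→(11, 6): d=(7,-2) top-left  bias=+0
    (4,3)@(9, 7): e=[21,57,3] → █
    (5,3)@(11, 7): e=[-5,79,7] → ·
    (2,4)@(5, 9): e=[63,9,9] → █
    (3,4)@(7, 9): e=[37,31,13] → █
    (5,4)@(11, 9): e=[-15,75,21] → ·
    (2,5)@(5, 11): e=[53,5,23] → █
    (5,5)@(11, 11): e=[-25,71,35] → ·
    (2,6)@(5, 13): e=[43,1,37] → █
    (4,6)@(9, 13): e=[-9,45,45] → ·
    (2,7)@(5, 15): e=[33,-3,51] → ·
    (3,7)@(7, 15): e=[7,19,55] → █
    (4,7)@(9, 15): e=[-19,41,59] → ·
  covered (10 px):
    · · · · · · ·
    · · · · · · ·
    · · · · · · ·
    · · · · █ · ·
    · · █ █ █ · ·
    · · █ █ █ · ·
    · · █ █ · · ·
    · · · █ · · ·
    · · · · · · ·
    · · · · · · ·
    · · · · · · ·
T3:
  2·area = 42
  edge (4, 17)→(8, 0): d=(4,-17) top-left  bias=+0
  edge (8, 0)→(10, 2): d=(2,2) right/bottom  bias=-1
  edge (10, 2)→(4, 17): d=(-6,15) right/bottom  bias=-1
    (4,0)@(9, 1): e=[21,0,21] → ·  [on edge]
    (4,1)@(9, 3): e=[29,4,9] → █
    (5,1)@(11, 3): e=[63,0,-21] → ·  [on edge]
    (3,2)@(7, 5): e=[3,12,27] → █
    (4,2)@(9, 5): e=[37,8,-3] → ·
    (6,2)@(13, 5): e=[105,0,-63] → ·  [on edge]
    (3,3)@(7, 7): e=[11,16,15] → █
    (4,3)@(9, 7): e=[45,12,-15] → ·
    (3,4)@(7, 9): e=[19,20,3] → █
    (4,4)@(9, 9): e=[53,16,-27] → ·
    (3,5)@(7, 11): e=[27,24,-9] → ·
    (2,6)@(5, 13): e=[1,32,9] → █
  covered (5 px):
    · · · · · · ·
    · · · · █ · ·
    · · · █ · · ·
    · · · █ · · ·
    · · · █ · · ·
    · · · · · · ·
    · · █ · · · ·
    · · · · · · ·
    · · · · · · ·
    · · · · · · ·
    · · · · · · ·

Z-buffer (winner per pixel, '.' = empty):
  . . . . . . .
  . . . . 3 . .
  . . . 3 . . .
  . . . 3 2 . .
  . 1 2 3 2 . .
  . . 2 2 2 . .
  . . 3 2 . . .
  . . . 2 . . .
  . . . . . . .
  . . . . . . .
  . . . . . . .

Result: -1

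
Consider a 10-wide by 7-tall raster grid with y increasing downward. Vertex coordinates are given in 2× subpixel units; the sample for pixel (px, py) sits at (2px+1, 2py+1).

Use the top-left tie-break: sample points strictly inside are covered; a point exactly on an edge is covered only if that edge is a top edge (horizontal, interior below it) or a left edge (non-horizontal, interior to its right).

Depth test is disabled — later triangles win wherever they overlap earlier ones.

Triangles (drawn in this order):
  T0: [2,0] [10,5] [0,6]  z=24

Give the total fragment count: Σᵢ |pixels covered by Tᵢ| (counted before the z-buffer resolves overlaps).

T0:
  2·area = 58
  edge (2, 0)→(10, 5): d=(8,5) right/bottom  bias=-1
  edge (10, 5)→(0, 6): d=(-10,1) right/bottom  bias=-1
  edge (0, 6)→(2, 0): d=(2,-6) top-left  bias=+0
    (1,0)@(3, 1): e=[3,47,8] → #
    (2,0)@(5, 1): e=[-7,45,20] → ·
    (0,1)@(1, 3): e=[29,29,0] → #  [on edge]
    (2,1)@(5, 3): e=[9,25,24] → #
    (3,1)@(7, 3): e=[-1,23,36] → ·
    (0,2)@(1, 5): e=[45,9,4] → #
    (3,2)@(7, 5): e=[15,3,40] → #
    (4,2)@(9, 5): e=[5,1,52] → #
    (5,2)@(11, 5): e=[-5,-1,64] → ·
    (0,3)@(1, 7): e=[61,-11,8] → ·
    (1,3)@(3, 7): e=[51,-13,20] → ·
    (2,3)@(5, 7): e=[41,-15,32] → ·
  covered (9 px):
    · # · · · · · · · ·
    # # # · · · · · · ·
    # # # # # · · · · ·
    · · · · · · · · · ·
    · · · · · · · · · ·
    · · · · · · · · · ·
    · · · · · · · · · ·

Answer: 9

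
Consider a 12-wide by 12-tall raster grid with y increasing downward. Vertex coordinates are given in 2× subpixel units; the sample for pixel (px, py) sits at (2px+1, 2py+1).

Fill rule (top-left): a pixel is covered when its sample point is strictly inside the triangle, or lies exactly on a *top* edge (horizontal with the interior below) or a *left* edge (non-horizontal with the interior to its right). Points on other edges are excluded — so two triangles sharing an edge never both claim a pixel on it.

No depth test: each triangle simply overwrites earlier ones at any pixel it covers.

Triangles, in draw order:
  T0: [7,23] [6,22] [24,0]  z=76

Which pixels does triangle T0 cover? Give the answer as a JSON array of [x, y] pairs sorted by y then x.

T0:
  2·area = 40
  edge (7, 23)→(6, 22): d=(-1,-1) top-left  bias=+0
  edge (6, 22)→(24, 0): d=(18,-22) top-left  bias=+0
  edge (24, 0)→(7, 23): d=(-17,23) right/bottom  bias=-1
    (8,4)@(17, 9): e=[24,8,8] → #
    (9,4)@(19, 9): e=[26,52,-38] → ·
    (7,5)@(15, 11): e=[20,0,20] → #  [on edge]
    (8,5)@(17, 11): e=[22,44,-26] → ·
    (7,6)@(15, 13): e=[18,36,-14] → ·
    (0,8)@(1, 17): e=[0,-200,240] → ·  [on edge]
    (5,8)@(11, 17): e=[10,20,10] → #
    (6,8)@(13, 17): e=[12,64,-36] → ·
    (1,9)@(3, 19): e=[0,-120,160] → ·  [on edge]
    (4,9)@(9, 19): e=[6,12,22] → #
    (5,9)@(11, 19): e=[8,56,-24] → ·
    (2,10)@(5, 21): e=[0,-40,80] → ·  [on edge]
    (3,11)@(7, 23): e=[0,40,0] → ·  [on edge]
  covered (5 px):
    · · · · · · · · · · · ·
    · · · · · · · · · · · ·
    · · · · · · · · · · · ·
    · · · · · · · · · · · ·
    · · · · · · · · # · · ·
    · · · · · · · # · · · ·
    · · · · · · · · · · · ·
    · · · · · · · · · · · ·
    · · · · · # · · · · · ·
    · · · · # · · · · · · ·
    · · · # · · · · · · · ·
    · · · · · · · · · · · ·

Result: [[8,4],[7,5],[5,8],[4,9],[3,10]]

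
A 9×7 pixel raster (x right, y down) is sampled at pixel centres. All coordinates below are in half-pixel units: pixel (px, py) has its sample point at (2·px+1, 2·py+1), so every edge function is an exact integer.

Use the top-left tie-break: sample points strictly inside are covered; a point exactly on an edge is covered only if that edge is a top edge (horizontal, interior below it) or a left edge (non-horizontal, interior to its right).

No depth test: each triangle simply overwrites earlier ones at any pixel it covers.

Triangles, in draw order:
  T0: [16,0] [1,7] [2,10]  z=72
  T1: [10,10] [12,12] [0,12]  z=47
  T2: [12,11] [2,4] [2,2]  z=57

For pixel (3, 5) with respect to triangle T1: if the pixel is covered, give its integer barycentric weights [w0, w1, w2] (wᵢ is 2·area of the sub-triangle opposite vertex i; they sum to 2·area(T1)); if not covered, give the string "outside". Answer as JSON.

T0:
  2·area = 52  (B↔C swapped to make it positive)
  edge (16, 0)→(2, 10): d=(-14,10) right/bottom  bias=-1
  edge (2, 10)→(1, 7): d=(-1,-3) top-left  bias=+0
  edge (1, 7)→(16, 0): d=(15,-7) top-left  bias=+0
    (5,1)@(11, 3): e=[8,34,10] → #
    (6,1)@(13, 3): e=[-12,40,24] → ·
    (3,2)@(7, 5): e=[20,20,12] → #
    (4,2)@(9, 5): e=[0,26,26] → ·  [on edge]
    (5,2)@(11, 5): e=[-20,32,40] → ·
    (0,3)@(1, 7): e=[52,0,0] → #  [on edge]
    (1,3)@(3, 7): e=[32,6,14] → #
    (2,3)@(5, 7): e=[12,12,28] → #
    (3,3)@(7, 7): e=[-8,18,42] → ·
    (0,4)@(1, 9): e=[24,-2,30] → ·
    (1,4)@(3, 9): e=[4,4,44] → #
    (2,4)@(5, 9): e=[-16,10,58] → ·
    (1,6)@(3, 13): e=[-52,0,104] → ·  [on edge]
  covered (6 px):
    · · · · · · · · ·
    · · · · · # · · ·
    · · · # · · · · ·
    # # # · · · · · ·
    · # · · · · · · ·
    · · · · · · · · ·
    · · · · · · · · ·
T1:
  2·area = 24
  edge (10, 10)→(12, 12): d=(2,2) right/bottom  bias=-1
  edge (12, 12)→(0, 12): d=(-12,0) right/bottom  bias=-1
  edge (0, 12)→(10, 10): d=(10,-2) top-left  bias=+0
    (0,0)@(1, 1): e=[0,132,-108] → ·  [on edge]
    (1,1)@(3, 3): e=[0,108,-84] → ·  [on edge]
    (2,2)@(5, 5): e=[0,84,-60] → ·  [on edge]
    (3,3)@(7, 7): e=[0,60,-36] → ·  [on edge]
    (4,4)@(9, 9): e=[0,36,-12] → ·  [on edge]
    (7,4)@(15, 9): e=[-12,36,0] → ·  [on edge]
    (2,5)@(5, 11): e=[12,12,0] → #  [on edge]
    (3,5)@(7, 11): e=[8,12,4] → #
    (4,5)@(9, 11): e=[4,12,8] → #
    (5,5)@(11, 11): e=[0,12,12] → ·  [on edge]
    (2,6)@(5, 13): e=[16,-12,20] → ·
    (3,6)@(7, 13): e=[12,-12,24] → ·
    (6,6)@(13, 13): e=[0,-12,36] → ·  [on edge]
  covered (3 px):
    · · · · · · · · ·
    · · · · · · · · ·
    · · · · · · · · ·
    · · · · · · · · ·
    · · · · · · · · ·
    · · # # # · · · ·
    · · · · · · · · ·
T2:
  2·area = 20
  edge (12, 11)→(2, 4): d=(-10,-7) top-left  bias=+0
  edge (2, 4)→(2, 2): d=(0,-2) top-left  bias=+0
  edge (2, 2)→(12, 11): d=(10,9) right/bottom  bias=-1
    (1,1)@(3, 3): e=[17,2,1] → #
    (2,1)@(5, 3): e=[31,6,-17] → ·
    (1,2)@(3, 5): e=[-3,2,21] → ·
    (2,2)@(5, 5): e=[11,6,3] → #
    (3,2)@(7, 5): e=[25,10,-15] → ·
    (2,3)@(5, 7): e=[-9,6,23] → ·
    (3,3)@(7, 7): e=[5,10,5] → #
    (4,3)@(9, 7): e=[19,14,-13] → ·
    (3,4)@(7, 9): e=[-15,10,25] → ·
  covered (3 px):
    · · · · · · · · ·
    · # · · · · · · ·
    · · # · · · · · ·
    · · · # · · · · ·
    · · · · · · · · ·
    · · · · · · · · ·
    · · · · · · · · ·

Result: [12,4,8]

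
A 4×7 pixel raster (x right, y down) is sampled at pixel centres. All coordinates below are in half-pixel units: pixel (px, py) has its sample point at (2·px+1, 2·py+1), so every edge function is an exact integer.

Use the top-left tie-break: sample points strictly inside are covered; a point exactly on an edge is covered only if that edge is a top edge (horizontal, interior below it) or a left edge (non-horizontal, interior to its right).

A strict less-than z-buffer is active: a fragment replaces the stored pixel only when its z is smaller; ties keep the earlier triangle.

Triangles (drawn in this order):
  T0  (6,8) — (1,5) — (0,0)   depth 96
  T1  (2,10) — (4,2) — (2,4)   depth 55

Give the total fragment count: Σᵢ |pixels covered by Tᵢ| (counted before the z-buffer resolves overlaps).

T0:
  2·area = 22
  edge (6, 8)→(1, 5): d=(-5,-3) top-left  bias=+0
  edge (1, 5)→(0, 0): d=(-1,-5) top-left  bias=+0
  edge (0, 0)→(6, 8): d=(6,8) right/bottom  bias=-1
    (0,1)@(1, 3): e=[10,2,10] → █
    (1,1)@(3, 3): e=[16,12,-6] → ·
    (0,2)@(1, 5): e=[0,0,22] → █  [on edge]
    (1,2)@(3, 5): e=[6,10,6] → █
    (2,2)@(5, 5): e=[12,20,-10] → ·
    (0,3)@(1, 7): e=[-10,-2,34] → ·
    (1,3)@(3, 7): e=[-4,8,18] → ·
    (2,3)@(5, 7): e=[2,18,2] → █
    (3,3)@(7, 7): e=[8,28,-14] → ·
    (2,4)@(5, 9): e=[-8,16,14] → ·
  covered (4 px):
    · · · ·
    █ · · ·
    █ █ · ·
    · · █ ·
    · · · ·
    · · · ·
    · · · ·
T1:
  2·area = 12  (B↔C swapped to make it positive)
  edge (2, 10)→(2, 4): d=(0,-6) top-left  bias=+0
  edge (2, 4)→(4, 2): d=(2,-2) top-left  bias=+0
  edge (4, 2)→(2, 10): d=(-2,8) right/bottom  bias=-1
    (2,0)@(5, 1): e=[18,0,-6] → ·  [on edge]
    (1,1)@(3, 3): e=[6,0,6] → █  [on edge]
    (2,1)@(5, 3): e=[18,4,-10] → ·
    (0,2)@(1, 5): e=[-6,0,18] → ·  [on edge]
    (1,2)@(3, 5): e=[6,4,2] → █
    (2,2)@(5, 5): e=[18,8,-14] → ·
    (1,3)@(3, 7): e=[6,8,-2] → ·
  covered (2 px):
    · · · ·
    · █ · ·
    · █ · ·
    · · · ·
    · · · ·
    · · · ·
    · · · ·

Result: 6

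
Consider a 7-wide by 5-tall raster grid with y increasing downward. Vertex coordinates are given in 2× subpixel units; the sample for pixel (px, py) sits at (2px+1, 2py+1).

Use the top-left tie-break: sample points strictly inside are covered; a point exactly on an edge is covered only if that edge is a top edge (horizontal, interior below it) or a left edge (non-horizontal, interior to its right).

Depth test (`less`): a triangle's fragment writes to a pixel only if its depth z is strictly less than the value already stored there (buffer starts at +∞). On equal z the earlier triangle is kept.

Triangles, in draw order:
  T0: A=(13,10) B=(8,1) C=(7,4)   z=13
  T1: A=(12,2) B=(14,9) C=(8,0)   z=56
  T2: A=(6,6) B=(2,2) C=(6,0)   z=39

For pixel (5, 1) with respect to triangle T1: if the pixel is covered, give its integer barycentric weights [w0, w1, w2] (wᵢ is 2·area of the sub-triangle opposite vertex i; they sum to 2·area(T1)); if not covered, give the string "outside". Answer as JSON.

T0:
  2·area = 24  (B↔C swapped to make it positive)
  edge (13, 10)→(7, 4): d=(-6,-6) top-left  bias=+0
  edge (7, 4)→(8, 1): d=(1,-3) top-left  bias=+0
  edge (8, 1)→(13, 10): d=(5,9) right/bottom  bias=-1
    (4,1)@(9, 3): e=[18,5,1] → X
    (5,1)@(11, 3): e=[30,11,-17] → .
    (4,2)@(9, 5): e=[6,7,11] → X
    (5,2)@(11, 5): e=[18,13,-7] → .
    (4,3)@(9, 7): e=[-6,9,21] → .
    (5,3)@(11, 7): e=[6,15,3] → X
    (6,3)@(13, 7): e=[18,21,-15] → .
    (5,4)@(11, 9): e=[-6,17,13] → .
  covered (3 px):
    . . . . . . .
    . . . . X . .
    . . . . X . .
    . . . . . X .
    . . . . . . .
T1:
  2·area = 24
  edge (12, 2)→(14, 9): d=(2,7) right/bottom  bias=-1
  edge (14, 9)→(8, 0): d=(-6,-9) top-left  bias=+0
  edge (8, 0)→(12, 2): d=(4,2) right/bottom  bias=-1
    (4,0)@(9, 1): e=[19,3,2] → X
    (5,0)@(11, 1): e=[5,21,-2] → .
    (4,1)@(9, 3): e=[23,-9,10] → .
    (5,1)@(11, 3): e=[9,9,6] → X
    (6,1)@(13, 3): e=[-5,27,2] → .
    (5,2)@(11, 5): e=[13,-3,14] → .
    (6,3)@(13, 7): e=[3,3,18] → X
    (6,4)@(13, 9): e=[7,-9,26] → .
  covered (3 px):
    . . . . X . .
    . . . . . X .
    . . . . . . .
    . . . . . . X
    . . . . . . .
T2:
  2·area = 24
  edge (6, 6)→(2, 2): d=(-4,-4) top-left  bias=+0
  edge (2, 2)→(6, 0): d=(4,-2) top-left  bias=+0
  edge (6, 0)→(6, 6): d=(0,6) right/bottom  bias=-1
    (0,0)@(1, 1): e=[0,-6,30] → .  [on edge]
    (2,0)@(5, 1): e=[16,2,6] → X
    (3,0)@(7, 1): e=[24,6,-6] → .
    (1,1)@(3, 3): e=[0,6,18] → X  [on edge]
    (3,1)@(7, 3): e=[16,14,-6] → .
    (1,2)@(3, 5): e=[-8,14,18] → .
    (2,2)@(5, 5): e=[0,18,6] → X  [on edge]
    (3,2)@(7, 5): e=[8,22,-6] → .
    (2,3)@(5, 7): e=[-8,26,6] → .
    (3,3)@(7, 7): e=[0,30,-6] → .  [on edge]
    (4,4)@(9, 9): e=[0,42,-18] → .  [on edge]
  covered (4 px):
    . . X . . . .
    . X X . . . .
    . . X . . . .
    . . . . . . .
    . . . . . . .

Final: [9,6,9]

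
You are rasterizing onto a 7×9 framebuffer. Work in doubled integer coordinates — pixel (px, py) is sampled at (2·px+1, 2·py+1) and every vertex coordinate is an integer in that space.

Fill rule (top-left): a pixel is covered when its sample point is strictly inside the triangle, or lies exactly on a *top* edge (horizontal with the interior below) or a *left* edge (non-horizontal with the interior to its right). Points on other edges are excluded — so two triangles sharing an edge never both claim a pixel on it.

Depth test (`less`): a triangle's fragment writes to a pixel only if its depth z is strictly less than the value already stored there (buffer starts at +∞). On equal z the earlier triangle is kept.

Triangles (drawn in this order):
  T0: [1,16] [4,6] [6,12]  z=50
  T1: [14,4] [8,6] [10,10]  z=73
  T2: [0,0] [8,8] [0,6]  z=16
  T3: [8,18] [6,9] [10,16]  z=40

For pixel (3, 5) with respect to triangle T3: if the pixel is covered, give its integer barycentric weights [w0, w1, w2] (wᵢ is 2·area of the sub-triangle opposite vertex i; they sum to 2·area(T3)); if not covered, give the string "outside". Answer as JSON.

T0:
  2·area = 38
  edge (1, 16)→(4, 6): d=(3,-10) top-left  bias=+0
  edge (4, 6)→(6, 12): d=(2,6) right/bottom  bias=-1
  edge (6, 12)→(1, 16): d=(-5,4) right/bottom  bias=-1
    (1,1)@(3, 3): e=[-19,0,57] → .  [on edge]
    (2,4)@(5, 9): e=[19,0,19] → .  [on edge]
    (1,5)@(3, 11): e=[5,16,17] → X
    (2,5)@(5, 11): e=[25,4,9] → X
    (3,5)@(7, 11): e=[45,-8,1] → .
    (1,6)@(3, 13): e=[11,20,7] → X
    (2,6)@(5, 13): e=[31,8,-1] → .
    (1,7)@(3, 15): e=[17,24,-3] → .
    (3,7)@(7, 15): e=[57,0,-19] → .  [on edge]
  covered (3 px):
    . . . . . . .
    . . . . . . .
    . . . . . . .
    . . . . . . .
    . . . . . . .
    . X X . . . .
    . X . . . . .
    . . . . . . .
    . . . . . . .
T1:
  2·area = 28  (B↔C swapped to make it positive)
  edge (14, 4)→(10, 10): d=(-4,6) right/bottom  bias=-1
  edge (10, 10)→(8, 6): d=(-2,-4) top-left  bias=+0
  edge (8, 6)→(14, 4): d=(6,-2) top-left  bias=+0
    (5,2)@(11, 5): e=[14,14,0] → X  [on edge]
    (6,2)@(13, 5): e=[2,22,4] → X
    (2,3)@(5, 7): e=[42,-14,0] → .  [on edge]
    (4,3)@(9, 7): e=[18,2,8] → X
    (6,3)@(13, 7): e=[-6,18,16] → .
    (4,4)@(9, 9): e=[10,-2,20] → .
    (5,4)@(11, 9): e=[-2,6,24] → .
  covered (4 px):
    . . . . . . .
    . . . . . . .
    . . . . . X X
    . . . . X X .
    . . . . . . .
    . . . . . . .
    . . . . . . .
    . . . . . . .
    . . . . . . .
T2:
  2·area = 48
  edge (0, 0)→(8, 8): d=(8,8) right/bottom  bias=-1
  edge (8, 8)→(0, 6): d=(-8,-2) top-left  bias=+0
  edge (0, 6)→(0, 0): d=(0,-6) top-left  bias=+0
    (0,0)@(1, 1): e=[0,42,6] → .  [on edge]
    (0,1)@(1, 3): e=[16,26,6] → X
    (1,1)@(3, 3): e=[0,30,18] → .  [on edge]
    (0,2)@(1, 5): e=[32,10,6] → X
    (1,2)@(3, 5): e=[16,14,18] → X
    (2,2)@(5, 5): e=[0,18,30] → .  [on edge]
    (0,3)@(1, 7): e=[48,-6,6] → .
    (1,3)@(3, 7): e=[32,-2,18] → .
    (2,3)@(5, 7): e=[16,2,30] → X
    (3,3)@(7, 7): e=[0,6,42] → .  [on edge]
    (2,4)@(5, 9): e=[32,-14,30] → .
    (4,4)@(9, 9): e=[0,-6,54] → .  [on edge]
    (5,5)@(11, 11): e=[0,-18,66] → .  [on edge]
    (6,6)@(13, 13): e=[0,-30,78] → .  [on edge]
  covered (4 px):
    . . . . . . .
    X . . . . . .
    X X . . . . .
    . . X . . . .
    . . . . . . .
    . . . . . . .
    . . . . . . .
    . . . . . . .
    . . . . . . .
T3:
  2·area = 22
  edge (8, 18)→(6, 9): d=(-2,-9) top-left  bias=+0
  edge (6, 9)→(10, 16): d=(4,7) right/bottom  bias=-1
  edge (10, 16)→(8, 18): d=(-2,2) right/bottom  bias=-1
    (3,5)@(7, 11): e=[5,1,16] → X
    (4,5)@(9, 11): e=[23,-13,12] → .
    (3,6)@(7, 13): e=[1,9,12] → X
    (4,6)@(9, 13): e=[19,-5,8] → .
    (6,6)@(13, 13): e=[55,-33,0] → .  [on edge]
    (3,7)@(7, 15): e=[-3,17,8] → .
    (4,7)@(9, 15): e=[15,3,4] → X
    (5,7)@(11, 15): e=[33,-11,0] → .  [on edge]
    (4,8)@(9, 17): e=[11,11,0] → .  [on edge]
  covered (3 px):
    . . . . . . .
    . . . . . . .
    . . . . . . .
    . . . . . . .
    . . . . . . .
    . . . X . . .
    . . . X . . .
    . . . . X . .
    . . . . . . .

Result: [1,16,5]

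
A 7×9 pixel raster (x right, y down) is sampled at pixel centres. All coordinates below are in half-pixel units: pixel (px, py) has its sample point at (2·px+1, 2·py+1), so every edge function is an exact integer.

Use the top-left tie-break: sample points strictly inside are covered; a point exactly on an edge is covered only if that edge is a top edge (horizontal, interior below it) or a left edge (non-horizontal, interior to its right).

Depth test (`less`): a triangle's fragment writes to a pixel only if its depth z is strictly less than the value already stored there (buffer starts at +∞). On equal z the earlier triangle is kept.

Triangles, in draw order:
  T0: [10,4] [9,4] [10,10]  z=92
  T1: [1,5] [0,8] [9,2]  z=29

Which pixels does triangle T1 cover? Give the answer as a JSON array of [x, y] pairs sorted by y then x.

T0:
  2·area = 6  (B↔C swapped to make it positive)
  edge (10, 4)→(10, 10): d=(0,6) right/bottom  bias=-1
  edge (10, 10)→(9, 4): d=(-1,-6) top-left  bias=+0
  edge (9, 4)→(10, 4): d=(1,0) top-left  bias=+0
  covered (0 px):
    · · · · · · ·
    · · · · · · ·
    · · · · · · ·
    · · · · · · ·
    · · · · · · ·
    · · · · · · ·
    · · · · · · ·
    · · · · · · ·
    · · · · · · ·
T1:
  2·area = 21  (B↔C swapped to make it positive)
  edge (1, 5)→(9, 2): d=(8,-3) top-left  bias=+0
  edge (9, 2)→(0, 8): d=(-9,6) right/bottom  bias=-1
  edge (0, 8)→(1, 5): d=(1,-3) top-left  bias=+0
    (3,1)@(7, 3): e=[2,3,16] → █
    (4,1)@(9, 3): e=[8,-9,22] → ·
    (0,2)@(1, 5): e=[0,21,0] → █  [on edge]
    (1,2)@(3, 5): e=[6,9,6] → █
    (2,2)@(5, 5): e=[12,-3,12] → ·
    (3,2)@(7, 5): e=[18,-15,18] → ·
    (0,3)@(1, 7): e=[16,3,2] → █
    (1,3)@(3, 7): e=[22,-9,8] → ·
    (0,4)@(1, 9): e=[32,-15,4] → ·
  covered (4 px):
    · · · · · · ·
    · · · █ · · ·
    █ █ · · · · ·
    █ · · · · · ·
    · · · · · · ·
    · · · · · · ·
    · · · · · · ·
    · · · · · · ·
    · · · · · · ·

Final: [[3,1],[0,2],[1,2],[0,3]]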